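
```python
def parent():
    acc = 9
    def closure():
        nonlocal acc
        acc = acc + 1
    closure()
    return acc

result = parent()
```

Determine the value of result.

Step 1: parent() sets acc = 9.
Step 2: closure() uses nonlocal to modify acc in parent's scope: acc = 9 + 1 = 10.
Step 3: parent() returns the modified acc = 10

The answer is 10.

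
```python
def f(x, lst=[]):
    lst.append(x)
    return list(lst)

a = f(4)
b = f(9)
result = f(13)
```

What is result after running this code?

Step 1: Default list is shared. list() creates copies for return values.
Step 2: Internal list grows: [4] -> [4, 9] -> [4, 9, 13].
Step 3: result = [4, 9, 13]

The answer is [4, 9, 13].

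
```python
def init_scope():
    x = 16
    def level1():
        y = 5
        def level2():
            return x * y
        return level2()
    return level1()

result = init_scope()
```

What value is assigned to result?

Step 1: x = 16 in init_scope. y = 5 in level1.
Step 2: level2() reads x = 16 and y = 5 from enclosing scopes.
Step 3: result = 16 * 5 = 80

The answer is 80.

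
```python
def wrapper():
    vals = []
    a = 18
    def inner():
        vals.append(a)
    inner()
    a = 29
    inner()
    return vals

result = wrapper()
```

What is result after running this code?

Step 1: a = 18. inner() appends current a to vals.
Step 2: First inner(): appends 18. Then a = 29.
Step 3: Second inner(): appends 29 (closure sees updated a). result = [18, 29]

The answer is [18, 29].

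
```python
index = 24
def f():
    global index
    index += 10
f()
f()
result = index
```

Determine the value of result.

Step 1: index = 24.
Step 2: First f(): index = 24 + 10 = 34.
Step 3: Second f(): index = 34 + 10 = 44. result = 44

The answer is 44.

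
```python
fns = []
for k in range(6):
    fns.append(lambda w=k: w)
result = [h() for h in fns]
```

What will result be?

Step 1: Default arg w=k captures k at each iteration.
Step 2: Each lambda has its own default: 0, 1, ..., 5.
Step 3: result = [0, 1, 2, 3, 4, 5]

The answer is [0, 1, 2, 3, 4, 5].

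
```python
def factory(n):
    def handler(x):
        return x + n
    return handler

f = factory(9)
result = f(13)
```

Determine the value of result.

Step 1: factory(9) creates a closure that captures n = 9.
Step 2: f(13) calls the closure with x = 13, returning 13 + 9 = 22.
Step 3: result = 22

The answer is 22.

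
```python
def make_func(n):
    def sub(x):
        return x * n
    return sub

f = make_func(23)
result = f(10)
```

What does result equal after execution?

Step 1: make_func(23) creates a closure capturing n = 23.
Step 2: f(10) computes 10 * 23 = 230.
Step 3: result = 230

The answer is 230.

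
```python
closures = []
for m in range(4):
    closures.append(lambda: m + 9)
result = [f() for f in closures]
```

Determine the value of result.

Step 1: All lambdas capture m by reference. After the loop, m = 3.
Step 2: Each call returns 3 + 9 = 12.
Step 3: result = [12, 12, 12, 12]

The answer is [12, 12, 12, 12].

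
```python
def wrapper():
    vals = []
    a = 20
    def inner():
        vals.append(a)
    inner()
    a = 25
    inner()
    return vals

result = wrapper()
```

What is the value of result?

Step 1: a = 20. inner() appends current a to vals.
Step 2: First inner(): appends 20. Then a = 25.
Step 3: Second inner(): appends 25 (closure sees updated a). result = [20, 25]

The answer is [20, 25].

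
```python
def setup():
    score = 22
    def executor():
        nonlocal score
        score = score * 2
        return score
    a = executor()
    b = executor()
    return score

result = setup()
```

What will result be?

Step 1: score starts at 22.
Step 2: First executor(): score = 22 * 2 = 44.
Step 3: Second executor(): score = 44 * 2 = 88.
Step 4: result = 88

The answer is 88.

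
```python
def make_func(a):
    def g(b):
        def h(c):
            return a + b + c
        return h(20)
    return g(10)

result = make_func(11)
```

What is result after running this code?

Step 1: a = 11, b = 10, c = 20 across three nested scopes.
Step 2: h() accesses all three via LEGB rule.
Step 3: result = 11 + 10 + 20 = 41

The answer is 41.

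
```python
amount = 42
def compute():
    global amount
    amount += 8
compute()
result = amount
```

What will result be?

Step 1: amount = 42 globally.
Step 2: compute() modifies global amount: amount += 8 = 50.
Step 3: result = 50

The answer is 50.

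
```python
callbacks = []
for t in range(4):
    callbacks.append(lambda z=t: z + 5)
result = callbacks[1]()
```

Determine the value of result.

Step 1: Default argument z=t captures t's value at definition time.
Step 2: callbacks[1] was defined when t = 1, so z defaults to 1.
Step 3: result = 1 + 5 = 6 (default arg fixes the late binding issue)

The answer is 6.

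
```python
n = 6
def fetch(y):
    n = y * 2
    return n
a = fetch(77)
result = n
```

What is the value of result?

Step 1: Global n = 6.
Step 2: fetch(77) creates local n = 77 * 2 = 154.
Step 3: Global n unchanged because no global keyword. result = 6

The answer is 6.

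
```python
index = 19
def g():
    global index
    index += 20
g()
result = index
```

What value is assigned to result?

Step 1: index = 19 globally.
Step 2: g() modifies global index: index += 20 = 39.
Step 3: result = 39

The answer is 39.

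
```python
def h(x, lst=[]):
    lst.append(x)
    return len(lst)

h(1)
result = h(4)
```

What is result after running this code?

Step 1: Mutable default list persists between calls.
Step 2: First call: lst = [1], len = 1. Second call: lst = [1, 4], len = 2.
Step 3: result = 2

The answer is 2.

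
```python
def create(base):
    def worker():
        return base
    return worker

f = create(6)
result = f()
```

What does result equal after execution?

Step 1: create(6) creates closure capturing base = 6.
Step 2: f() returns the captured base = 6.
Step 3: result = 6

The answer is 6.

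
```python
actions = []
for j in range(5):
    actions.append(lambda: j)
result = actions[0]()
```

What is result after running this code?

Step 1: The loop creates 5 lambdas, all referencing the same variable j.
Step 2: After the loop, j = 4 (final value).
Step 3: actions[0]() looks up j at call time and finds 4. This is the late binding gotcha. result = 4

The answer is 4.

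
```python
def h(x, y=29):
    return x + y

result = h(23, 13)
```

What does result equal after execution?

Step 1: h(23, 13) overrides default y with 13.
Step 2: Returns 23 + 13 = 36.
Step 3: result = 36

The answer is 36.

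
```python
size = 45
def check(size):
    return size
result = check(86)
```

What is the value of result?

Step 1: Global size = 45.
Step 2: check(86) takes parameter size = 86, which shadows the global.
Step 3: result = 86

The answer is 86.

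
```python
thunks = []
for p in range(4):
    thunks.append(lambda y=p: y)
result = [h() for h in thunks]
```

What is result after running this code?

Step 1: Default arg y=p captures p at each iteration.
Step 2: Each lambda has its own default: 0, 1, ..., 3.
Step 3: result = [0, 1, 2, 3]

The answer is [0, 1, 2, 3].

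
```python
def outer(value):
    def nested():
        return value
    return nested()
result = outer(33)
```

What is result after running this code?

Step 1: outer(33) binds parameter value = 33.
Step 2: nested() looks up value in enclosing scope and finds the parameter value = 33.
Step 3: result = 33

The answer is 33.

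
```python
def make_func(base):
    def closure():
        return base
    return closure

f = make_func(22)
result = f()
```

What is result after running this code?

Step 1: make_func(22) creates closure capturing base = 22.
Step 2: f() returns the captured base = 22.
Step 3: result = 22

The answer is 22.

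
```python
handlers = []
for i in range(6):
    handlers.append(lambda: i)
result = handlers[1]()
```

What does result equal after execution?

Step 1: The loop creates 6 lambdas, all referencing the same variable i.
Step 2: After the loop, i = 5 (final value).
Step 3: handlers[1]() looks up i at call time and finds 5. This is the late binding gotcha. result = 5

The answer is 5.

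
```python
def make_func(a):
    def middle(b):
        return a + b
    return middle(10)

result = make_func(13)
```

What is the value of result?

Step 1: make_func(13) passes a = 13.
Step 2: middle(10) has b = 10, reads a = 13 from enclosing.
Step 3: result = 13 + 10 = 23

The answer is 23.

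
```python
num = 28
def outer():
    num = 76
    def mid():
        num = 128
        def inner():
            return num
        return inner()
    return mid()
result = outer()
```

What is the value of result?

Step 1: Three levels of shadowing: global 28, outer 76, mid 128.
Step 2: inner() finds num = 128 in enclosing mid() scope.
Step 3: result = 128

The answer is 128.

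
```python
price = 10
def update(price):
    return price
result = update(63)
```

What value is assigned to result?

Step 1: Global price = 10.
Step 2: update(63) takes parameter price = 63, which shadows the global.
Step 3: result = 63

The answer is 63.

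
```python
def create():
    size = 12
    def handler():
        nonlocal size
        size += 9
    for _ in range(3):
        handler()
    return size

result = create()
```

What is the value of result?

Step 1: size = 12.
Step 2: handler() is called 3 times in a loop, each adding 9 via nonlocal.
Step 3: size = 12 + 9 * 3 = 39

The answer is 39.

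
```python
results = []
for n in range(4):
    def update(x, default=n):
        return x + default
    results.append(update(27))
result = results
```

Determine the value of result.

Step 1: Default argument default=n is evaluated at function definition time.
Step 2: Each iteration creates update with default = current n value.
Step 3: update(27) returns 27 + default. results = [27, 28, 29, 30]

The answer is [27, 28, 29, 30].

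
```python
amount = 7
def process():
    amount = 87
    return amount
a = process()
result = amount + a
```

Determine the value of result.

Step 1: Global amount = 7. process() returns local amount = 87.
Step 2: a = 87. Global amount still = 7.
Step 3: result = 7 + 87 = 94

The answer is 94.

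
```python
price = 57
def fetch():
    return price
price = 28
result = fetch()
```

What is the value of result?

Step 1: price is first set to 57, then reassigned to 28.
Step 2: fetch() is called after the reassignment, so it looks up the current global price = 28.
Step 3: result = 28

The answer is 28.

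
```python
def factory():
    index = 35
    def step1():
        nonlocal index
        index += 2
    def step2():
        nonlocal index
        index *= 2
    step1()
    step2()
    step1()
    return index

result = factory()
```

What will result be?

Step 1: index = 35.
Step 2: step1(): index = 35 + 2 = 37.
Step 3: step2(): index = 37 * 2 = 74.
Step 4: step1(): index = 74 + 2 = 76. result = 76

The answer is 76.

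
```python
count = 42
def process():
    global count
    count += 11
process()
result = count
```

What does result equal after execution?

Step 1: count = 42 globally.
Step 2: process() modifies global count: count += 11 = 53.
Step 3: result = 53

The answer is 53.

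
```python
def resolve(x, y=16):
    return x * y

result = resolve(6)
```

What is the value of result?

Step 1: resolve(6) uses default y = 16.
Step 2: Returns 6 * 16 = 96.
Step 3: result = 96

The answer is 96.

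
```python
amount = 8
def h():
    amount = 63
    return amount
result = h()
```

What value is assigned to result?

Step 1: Global amount = 8.
Step 2: h() creates local amount = 63, shadowing the global.
Step 3: Returns local amount = 63. result = 63

The answer is 63.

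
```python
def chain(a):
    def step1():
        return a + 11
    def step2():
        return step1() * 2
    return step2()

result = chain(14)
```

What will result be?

Step 1: chain(14) captures a = 14.
Step 2: step2() calls step1() which returns 14 + 11 = 25.
Step 3: step2() returns 25 * 2 = 50

The answer is 50.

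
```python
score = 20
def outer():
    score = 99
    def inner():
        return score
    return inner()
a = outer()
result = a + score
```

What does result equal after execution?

Step 1: outer() has local score = 99. inner() reads from enclosing.
Step 2: outer() returns 99. Global score = 20 unchanged.
Step 3: result = 99 + 20 = 119

The answer is 119.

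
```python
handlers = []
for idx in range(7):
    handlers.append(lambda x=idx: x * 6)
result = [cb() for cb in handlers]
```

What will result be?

Step 1: Default arg x=idx captures idx at each iteration.
Step 2: handlers[k] has x defaulting to k, returns k * 6.
Step 3: result = [0, 6, 12, 18, 24, 30, 36]

The answer is [0, 6, 12, 18, 24, 30, 36].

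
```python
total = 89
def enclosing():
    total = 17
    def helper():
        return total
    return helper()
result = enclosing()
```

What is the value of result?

Step 1: total = 89 globally, but enclosing() defines total = 17 locally.
Step 2: helper() looks up total. Not in local scope, so checks enclosing scope (enclosing) and finds total = 17.
Step 3: result = 17

The answer is 17.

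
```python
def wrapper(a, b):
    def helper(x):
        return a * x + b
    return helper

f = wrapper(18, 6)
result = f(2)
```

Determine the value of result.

Step 1: wrapper(18, 6) captures a = 18, b = 6.
Step 2: f(2) computes 18 * 2 + 6 = 42.
Step 3: result = 42

The answer is 42.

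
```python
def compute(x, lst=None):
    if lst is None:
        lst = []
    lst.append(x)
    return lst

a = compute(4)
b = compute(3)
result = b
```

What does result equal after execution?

Step 1: None default with guard creates a NEW list each call.
Step 2: a = [4] (fresh list). b = [3] (another fresh list).
Step 3: result = [3] (this is the fix for mutable default)

The answer is [3].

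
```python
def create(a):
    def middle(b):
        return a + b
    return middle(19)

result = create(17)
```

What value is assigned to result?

Step 1: create(17) passes a = 17.
Step 2: middle(19) has b = 19, reads a = 17 from enclosing.
Step 3: result = 17 + 19 = 36

The answer is 36.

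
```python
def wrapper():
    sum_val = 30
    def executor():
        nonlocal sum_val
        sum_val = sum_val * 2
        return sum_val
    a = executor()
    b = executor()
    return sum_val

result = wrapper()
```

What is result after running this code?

Step 1: sum_val starts at 30.
Step 2: First executor(): sum_val = 30 * 2 = 60.
Step 3: Second executor(): sum_val = 60 * 2 = 120.
Step 4: result = 120

The answer is 120.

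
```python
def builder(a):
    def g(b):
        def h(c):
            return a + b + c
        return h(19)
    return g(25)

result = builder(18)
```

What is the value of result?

Step 1: a = 18, b = 25, c = 19 across three nested scopes.
Step 2: h() accesses all three via LEGB rule.
Step 3: result = 18 + 25 + 19 = 62

The answer is 62.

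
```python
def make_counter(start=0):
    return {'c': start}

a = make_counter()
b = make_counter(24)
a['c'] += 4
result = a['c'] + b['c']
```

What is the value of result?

Step 1: make_counter() returns a new dict each call (immutable default 0).
Step 2: a = {'c': 0}, b = {'c': 24}.
Step 3: a['c'] += 4 = 4. result = 4 + 24 = 28

The answer is 28.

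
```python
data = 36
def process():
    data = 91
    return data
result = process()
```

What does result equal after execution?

Step 1: Global data = 36.
Step 2: process() creates local data = 91, shadowing the global.
Step 3: Returns local data = 91. result = 91

The answer is 91.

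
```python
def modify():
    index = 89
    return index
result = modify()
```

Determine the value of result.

Step 1: modify() defines index = 89 in its local scope.
Step 2: return index finds the local variable index = 89.
Step 3: result = 89

The answer is 89.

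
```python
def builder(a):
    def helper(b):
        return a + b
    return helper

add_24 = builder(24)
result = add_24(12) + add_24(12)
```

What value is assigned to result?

Step 1: add_24 captures a = 24.
Step 2: add_24(12) = 24 + 12 = 36, called twice.
Step 3: result = 36 + 36 = 72

The answer is 72.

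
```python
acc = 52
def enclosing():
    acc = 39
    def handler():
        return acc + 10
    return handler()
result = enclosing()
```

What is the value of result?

Step 1: enclosing() shadows global acc with acc = 39.
Step 2: handler() finds acc = 39 in enclosing scope, computes 39 + 10 = 49.
Step 3: result = 49

The answer is 49.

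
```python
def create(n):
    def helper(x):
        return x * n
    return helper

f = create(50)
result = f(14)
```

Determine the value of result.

Step 1: create(50) creates a closure capturing n = 50.
Step 2: f(14) computes 14 * 50 = 700.
Step 3: result = 700

The answer is 700.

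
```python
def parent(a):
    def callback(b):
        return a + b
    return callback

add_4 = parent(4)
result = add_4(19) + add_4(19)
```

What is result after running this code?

Step 1: add_4 captures a = 4.
Step 2: add_4(19) = 4 + 19 = 23, called twice.
Step 3: result = 23 + 23 = 46

The answer is 46.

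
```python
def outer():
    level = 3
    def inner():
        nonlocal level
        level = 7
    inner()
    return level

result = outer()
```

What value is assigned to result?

Step 1: outer() sets level = 3.
Step 2: inner() uses nonlocal to reassign level = 7.
Step 3: result = 7

The answer is 7.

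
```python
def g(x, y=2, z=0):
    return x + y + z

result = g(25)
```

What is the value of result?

Step 1: g(25) uses defaults y = 2, z = 0.
Step 2: Returns 25 + 2 + 0 = 27.
Step 3: result = 27

The answer is 27.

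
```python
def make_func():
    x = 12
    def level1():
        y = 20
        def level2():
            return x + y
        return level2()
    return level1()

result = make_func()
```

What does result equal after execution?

Step 1: x = 12 in make_func. y = 20 in level1.
Step 2: level2() reads x = 12 and y = 20 from enclosing scopes.
Step 3: result = 12 + 20 = 32

The answer is 32.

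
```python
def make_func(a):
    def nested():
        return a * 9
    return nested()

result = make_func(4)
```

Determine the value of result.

Step 1: make_func(4) binds parameter a = 4.
Step 2: nested() accesses a = 4 from enclosing scope.
Step 3: result = 4 * 9 = 36

The answer is 36.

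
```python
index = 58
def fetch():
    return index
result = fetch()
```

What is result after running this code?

Step 1: index = 58 is defined in the global scope.
Step 2: fetch() looks up index. No local index exists, so Python checks the global scope via LEGB rule and finds index = 58.
Step 3: result = 58

The answer is 58.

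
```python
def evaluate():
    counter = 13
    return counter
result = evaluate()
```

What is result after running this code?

Step 1: evaluate() defines counter = 13 in its local scope.
Step 2: return counter finds the local variable counter = 13.
Step 3: result = 13

The answer is 13.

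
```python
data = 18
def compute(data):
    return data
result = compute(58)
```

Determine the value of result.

Step 1: Global data = 18.
Step 2: compute(58) takes parameter data = 58, which shadows the global.
Step 3: result = 58

The answer is 58.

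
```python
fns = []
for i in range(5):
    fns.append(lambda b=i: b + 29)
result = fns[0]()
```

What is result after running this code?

Step 1: Default argument b=i captures i's value at definition time.
Step 2: fns[0] was defined when i = 0, so b defaults to 0.
Step 3: result = 0 + 29 = 29 (default arg fixes the late binding issue)

The answer is 29.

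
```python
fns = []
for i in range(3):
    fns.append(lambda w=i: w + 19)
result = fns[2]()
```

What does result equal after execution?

Step 1: Default argument w=i captures i's value at definition time.
Step 2: fns[2] was defined when i = 2, so w defaults to 2.
Step 3: result = 2 + 19 = 21 (default arg fixes the late binding issue)

The answer is 21.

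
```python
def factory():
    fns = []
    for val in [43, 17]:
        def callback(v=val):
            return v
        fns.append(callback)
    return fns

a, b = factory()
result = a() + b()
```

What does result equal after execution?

Step 1: Default argument v=val captures val at each iteration.
Step 2: a() returns 43 (captured at first iteration), b() returns 17 (captured at second).
Step 3: result = 43 + 17 = 60

The answer is 60.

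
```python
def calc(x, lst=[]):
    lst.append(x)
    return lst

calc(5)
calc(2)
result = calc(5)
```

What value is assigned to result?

Step 1: Mutable default argument gotcha! The list [] is created once.
Step 2: Each call appends to the SAME list: [5], [5, 2], [5, 2, 5].
Step 3: result = [5, 2, 5]

The answer is [5, 2, 5].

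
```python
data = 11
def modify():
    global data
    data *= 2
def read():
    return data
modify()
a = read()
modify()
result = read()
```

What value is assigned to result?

Step 1: data = 11.
Step 2: First modify(): data = 11 * 2 = 22.
Step 3: Second modify(): data = 22 * 2 = 44.
Step 4: read() returns 44

The answer is 44.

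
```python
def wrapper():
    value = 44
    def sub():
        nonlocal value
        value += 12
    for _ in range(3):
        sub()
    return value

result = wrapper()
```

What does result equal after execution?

Step 1: value = 44.
Step 2: sub() is called 3 times in a loop, each adding 12 via nonlocal.
Step 3: value = 44 + 12 * 3 = 80

The answer is 80.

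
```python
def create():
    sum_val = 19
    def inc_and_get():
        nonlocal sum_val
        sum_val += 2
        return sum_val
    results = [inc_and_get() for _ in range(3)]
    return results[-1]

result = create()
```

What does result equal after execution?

Step 1: sum_val = 19.
Step 2: Three calls to inc_and_get(), each adding 2.
Step 3: Last value = 19 + 2 * 3 = 25

The answer is 25.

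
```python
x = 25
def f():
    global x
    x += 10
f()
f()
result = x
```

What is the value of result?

Step 1: x = 25.
Step 2: First f(): x = 25 + 10 = 35.
Step 3: Second f(): x = 35 + 10 = 45. result = 45

The answer is 45.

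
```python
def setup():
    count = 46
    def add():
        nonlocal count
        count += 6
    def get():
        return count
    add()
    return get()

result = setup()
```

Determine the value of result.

Step 1: count = 46. add() modifies it via nonlocal, get() reads it.
Step 2: add() makes count = 46 + 6 = 52.
Step 3: get() returns 52. result = 52

The answer is 52.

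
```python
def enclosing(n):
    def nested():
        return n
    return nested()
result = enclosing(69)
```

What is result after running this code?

Step 1: enclosing(69) binds parameter n = 69.
Step 2: nested() looks up n in enclosing scope and finds the parameter n = 69.
Step 3: result = 69

The answer is 69.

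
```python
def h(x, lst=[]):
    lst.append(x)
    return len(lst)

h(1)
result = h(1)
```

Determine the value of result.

Step 1: Mutable default list persists between calls.
Step 2: First call: lst = [1], len = 1. Second call: lst = [1, 1], len = 2.
Step 3: result = 2

The answer is 2.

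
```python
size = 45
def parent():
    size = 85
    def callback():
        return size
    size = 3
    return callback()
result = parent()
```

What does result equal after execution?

Step 1: parent() sets size = 85, then later size = 3.
Step 2: callback() is called after size is reassigned to 3. Closures capture variables by reference, not by value.
Step 3: result = 3

The answer is 3.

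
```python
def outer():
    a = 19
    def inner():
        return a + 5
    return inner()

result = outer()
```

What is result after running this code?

Step 1: outer() defines a = 19.
Step 2: inner() reads a = 19 from enclosing scope, returns 19 + 5 = 24.
Step 3: result = 24

The answer is 24.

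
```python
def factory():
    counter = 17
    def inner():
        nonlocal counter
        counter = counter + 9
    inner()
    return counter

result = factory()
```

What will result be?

Step 1: factory() sets counter = 17.
Step 2: inner() uses nonlocal to modify counter in factory's scope: counter = 17 + 9 = 26.
Step 3: factory() returns the modified counter = 26

The answer is 26.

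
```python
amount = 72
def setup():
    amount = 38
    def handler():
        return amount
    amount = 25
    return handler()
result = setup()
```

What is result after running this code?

Step 1: setup() sets amount = 38, then later amount = 25.
Step 2: handler() is called after amount is reassigned to 25. Closures capture variables by reference, not by value.
Step 3: result = 25

The answer is 25.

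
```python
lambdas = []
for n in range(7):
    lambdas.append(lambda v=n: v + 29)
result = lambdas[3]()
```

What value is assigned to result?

Step 1: Default argument v=n captures n's value at definition time.
Step 2: lambdas[3] was defined when n = 3, so v defaults to 3.
Step 3: result = 3 + 29 = 32 (default arg fixes the late binding issue)

The answer is 32.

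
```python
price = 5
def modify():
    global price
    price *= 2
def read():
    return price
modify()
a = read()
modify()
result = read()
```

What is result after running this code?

Step 1: price = 5.
Step 2: First modify(): price = 5 * 2 = 10.
Step 3: Second modify(): price = 10 * 2 = 20.
Step 4: read() returns 20

The answer is 20.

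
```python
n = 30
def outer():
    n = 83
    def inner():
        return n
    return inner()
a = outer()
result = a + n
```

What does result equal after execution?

Step 1: outer() has local n = 83. inner() reads from enclosing.
Step 2: outer() returns 83. Global n = 30 unchanged.
Step 3: result = 83 + 30 = 113

The answer is 113.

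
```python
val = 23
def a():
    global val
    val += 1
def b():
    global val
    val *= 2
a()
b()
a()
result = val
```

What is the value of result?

Step 1: val = 23.
Step 2: a(): val = 23 + 1 = 24.
Step 3: b(): val = 24 * 2 = 48.
Step 4: a(): val = 48 + 1 = 49

The answer is 49.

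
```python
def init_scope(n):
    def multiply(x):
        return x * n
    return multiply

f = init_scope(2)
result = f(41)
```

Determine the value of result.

Step 1: init_scope(2) returns multiply closure with n = 2.
Step 2: f(41) computes 41 * 2 = 82.
Step 3: result = 82

The answer is 82.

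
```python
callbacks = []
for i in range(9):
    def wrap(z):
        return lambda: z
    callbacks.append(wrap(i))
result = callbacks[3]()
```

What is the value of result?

Step 1: wrap(i) creates a new scope capturing z = i at call time.
Step 2: callbacks[3] = wrap(3), so its lambda captures z = 3.
Step 3: result = 3 (closure factory fixes late binding)

The answer is 3.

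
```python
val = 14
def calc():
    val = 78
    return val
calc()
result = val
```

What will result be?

Step 1: Global val = 14.
Step 2: calc() creates local val = 78 (shadow, not modification).
Step 3: After calc() returns, global val is unchanged. result = 14

The answer is 14.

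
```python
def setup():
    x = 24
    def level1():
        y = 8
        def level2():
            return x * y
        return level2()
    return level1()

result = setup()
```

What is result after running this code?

Step 1: x = 24 in setup. y = 8 in level1.
Step 2: level2() reads x = 24 and y = 8 from enclosing scopes.
Step 3: result = 24 * 8 = 192

The answer is 192.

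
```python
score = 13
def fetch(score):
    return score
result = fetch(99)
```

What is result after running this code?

Step 1: Global score = 13.
Step 2: fetch(99) takes parameter score = 99, which shadows the global.
Step 3: result = 99

The answer is 99.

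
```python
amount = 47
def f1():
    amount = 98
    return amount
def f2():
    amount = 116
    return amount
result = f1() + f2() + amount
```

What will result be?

Step 1: Each function shadows global amount with its own local.
Step 2: f1() returns 98, f2() returns 116.
Step 3: Global amount = 47 is unchanged. result = 98 + 116 + 47 = 261

The answer is 261.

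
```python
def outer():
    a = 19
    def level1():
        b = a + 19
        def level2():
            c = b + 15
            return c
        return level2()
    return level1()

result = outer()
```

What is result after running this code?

Step 1: a = 19. b = a + 19 = 38.
Step 2: c = b + 15 = 38 + 15 = 53.
Step 3: result = 53

The answer is 53.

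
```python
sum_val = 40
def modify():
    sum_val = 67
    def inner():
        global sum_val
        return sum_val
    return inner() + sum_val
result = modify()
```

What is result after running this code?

Step 1: Global sum_val = 40. modify() shadows with local sum_val = 67.
Step 2: inner() uses global keyword, so inner() returns global sum_val = 40.
Step 3: modify() returns 40 + 67 = 107

The answer is 107.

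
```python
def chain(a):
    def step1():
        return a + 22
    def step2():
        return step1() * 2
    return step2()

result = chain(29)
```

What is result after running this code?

Step 1: chain(29) captures a = 29.
Step 2: step2() calls step1() which returns 29 + 22 = 51.
Step 3: step2() returns 51 * 2 = 102

The answer is 102.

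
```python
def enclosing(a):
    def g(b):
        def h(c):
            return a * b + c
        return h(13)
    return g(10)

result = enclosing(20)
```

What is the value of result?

Step 1: a = 20, b = 10, c = 13.
Step 2: h() computes a * b + c = 20 * 10 + 13 = 213.
Step 3: result = 213

The answer is 213.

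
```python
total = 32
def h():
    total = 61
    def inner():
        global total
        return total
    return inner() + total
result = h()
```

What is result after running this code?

Step 1: Global total = 32. h() shadows with local total = 61.
Step 2: inner() uses global keyword, so inner() returns global total = 32.
Step 3: h() returns 32 + 61 = 93

The answer is 93.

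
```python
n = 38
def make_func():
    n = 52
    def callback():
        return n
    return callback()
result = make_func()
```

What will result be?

Step 1: n = 38 globally, but make_func() defines n = 52 locally.
Step 2: callback() looks up n. Not in local scope, so checks enclosing scope (make_func) and finds n = 52.
Step 3: result = 52

The answer is 52.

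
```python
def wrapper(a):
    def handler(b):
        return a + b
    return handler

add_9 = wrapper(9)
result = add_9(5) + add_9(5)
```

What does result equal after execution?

Step 1: add_9 captures a = 9.
Step 2: add_9(5) = 9 + 5 = 14, called twice.
Step 3: result = 14 + 14 = 28

The answer is 28.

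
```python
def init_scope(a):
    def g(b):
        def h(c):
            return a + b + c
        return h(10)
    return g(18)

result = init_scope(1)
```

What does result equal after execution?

Step 1: a = 1, b = 18, c = 10 across three nested scopes.
Step 2: h() accesses all three via LEGB rule.
Step 3: result = 1 + 18 + 10 = 29

The answer is 29.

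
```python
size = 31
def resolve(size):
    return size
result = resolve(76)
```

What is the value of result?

Step 1: Global size = 31.
Step 2: resolve(76) takes parameter size = 76, which shadows the global.
Step 3: result = 76

The answer is 76.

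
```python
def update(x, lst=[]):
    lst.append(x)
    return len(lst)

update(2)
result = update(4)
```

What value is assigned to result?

Step 1: Mutable default list persists between calls.
Step 2: First call: lst = [2], len = 1. Second call: lst = [2, 4], len = 2.
Step 3: result = 2

The answer is 2.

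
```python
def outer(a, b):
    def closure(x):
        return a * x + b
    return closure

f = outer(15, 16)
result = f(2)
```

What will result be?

Step 1: outer(15, 16) captures a = 15, b = 16.
Step 2: f(2) computes 15 * 2 + 16 = 46.
Step 3: result = 46

The answer is 46.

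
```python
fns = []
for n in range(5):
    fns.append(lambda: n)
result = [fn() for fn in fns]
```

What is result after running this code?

Step 1: All 5 lambdas share the same variable n.
Step 2: After the loop, n = 4.
Step 3: Each call returns 4. result = [4, 4, 4, 4, 4]

The answer is [4, 4, 4, 4, 4].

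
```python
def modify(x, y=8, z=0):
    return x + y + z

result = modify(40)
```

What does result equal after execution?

Step 1: modify(40) uses defaults y = 8, z = 0.
Step 2: Returns 40 + 8 + 0 = 48.
Step 3: result = 48

The answer is 48.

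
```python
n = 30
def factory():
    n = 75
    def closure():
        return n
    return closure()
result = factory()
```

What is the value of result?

Step 1: n = 30 globally, but factory() defines n = 75 locally.
Step 2: closure() looks up n. Not in local scope, so checks enclosing scope (factory) and finds n = 75.
Step 3: result = 75

The answer is 75.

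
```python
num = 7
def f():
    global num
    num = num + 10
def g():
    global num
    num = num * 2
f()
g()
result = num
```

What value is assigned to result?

Step 1: num = 7.
Step 2: f() adds 10: num = 7 + 10 = 17.
Step 3: g() doubles: num = 17 * 2 = 34.
Step 4: result = 34

The answer is 34.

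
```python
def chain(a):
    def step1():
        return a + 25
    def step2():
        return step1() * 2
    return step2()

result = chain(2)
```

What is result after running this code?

Step 1: chain(2) captures a = 2.
Step 2: step2() calls step1() which returns 2 + 25 = 27.
Step 3: step2() returns 27 * 2 = 54

The answer is 54.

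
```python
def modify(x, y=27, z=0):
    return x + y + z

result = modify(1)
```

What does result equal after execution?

Step 1: modify(1) uses defaults y = 27, z = 0.
Step 2: Returns 1 + 27 + 0 = 28.
Step 3: result = 28

The answer is 28.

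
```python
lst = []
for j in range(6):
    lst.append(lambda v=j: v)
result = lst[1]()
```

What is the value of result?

Step 1: Default argument v=j captures j's value at each iteration.
Step 2: lst[1] captured v = 1 when j was 1.
Step 3: result = 1

The answer is 1.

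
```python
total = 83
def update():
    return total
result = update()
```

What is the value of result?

Step 1: total = 83 is defined in the global scope.
Step 2: update() looks up total. No local total exists, so Python checks the global scope via LEGB rule and finds total = 83.
Step 3: result = 83

The answer is 83.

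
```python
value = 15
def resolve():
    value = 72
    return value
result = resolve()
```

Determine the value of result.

Step 1: Global value = 15.
Step 2: resolve() creates local value = 72, shadowing the global.
Step 3: Returns local value = 72. result = 72

The answer is 72.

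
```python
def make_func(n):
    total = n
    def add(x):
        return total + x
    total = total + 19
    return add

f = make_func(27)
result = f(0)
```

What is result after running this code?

Step 1: make_func(27) sets total = 27, then total = 27 + 19 = 46.
Step 2: Closures capture by reference, so add sees total = 46.
Step 3: f(0) returns 46 + 0 = 46

The answer is 46.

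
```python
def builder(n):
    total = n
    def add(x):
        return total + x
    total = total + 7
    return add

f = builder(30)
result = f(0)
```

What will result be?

Step 1: builder(30) sets total = 30, then total = 30 + 7 = 37.
Step 2: Closures capture by reference, so add sees total = 37.
Step 3: f(0) returns 37 + 0 = 37

The answer is 37.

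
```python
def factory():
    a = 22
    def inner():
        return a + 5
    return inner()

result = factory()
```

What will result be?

Step 1: factory() defines a = 22.
Step 2: inner() reads a = 22 from enclosing scope, returns 22 + 5 = 27.
Step 3: result = 27

The answer is 27.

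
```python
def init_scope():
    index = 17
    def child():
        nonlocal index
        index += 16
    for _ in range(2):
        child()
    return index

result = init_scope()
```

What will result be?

Step 1: index = 17.
Step 2: child() is called 2 times in a loop, each adding 16 via nonlocal.
Step 3: index = 17 + 16 * 2 = 49

The answer is 49.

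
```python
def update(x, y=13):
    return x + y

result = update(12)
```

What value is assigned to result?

Step 1: update(12) uses default y = 13.
Step 2: Returns 12 + 13 = 25.
Step 3: result = 25

The answer is 25.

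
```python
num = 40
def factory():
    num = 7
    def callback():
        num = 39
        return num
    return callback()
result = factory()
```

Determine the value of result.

Step 1: Three scopes define num: global (40), factory (7), callback (39).
Step 2: callback() has its own local num = 39, which shadows both enclosing and global.
Step 3: result = 39 (local wins in LEGB)

The answer is 39.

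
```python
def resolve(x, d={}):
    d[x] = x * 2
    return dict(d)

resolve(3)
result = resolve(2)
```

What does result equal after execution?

Step 1: Mutable default dict is shared across calls.
Step 2: First call adds 3: 6. Second call adds 2: 4.
Step 3: result = {3: 6, 2: 4}

The answer is {3: 6, 2: 4}.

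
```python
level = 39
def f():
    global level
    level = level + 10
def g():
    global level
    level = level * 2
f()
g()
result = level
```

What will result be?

Step 1: level = 39.
Step 2: f() adds 10: level = 39 + 10 = 49.
Step 3: g() doubles: level = 49 * 2 = 98.
Step 4: result = 98

The answer is 98.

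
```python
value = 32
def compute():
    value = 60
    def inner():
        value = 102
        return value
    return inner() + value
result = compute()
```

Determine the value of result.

Step 1: compute() has local value = 60. inner() has local value = 102.
Step 2: inner() returns its local value = 102.
Step 3: compute() returns 102 + its own value (60) = 162

The answer is 162.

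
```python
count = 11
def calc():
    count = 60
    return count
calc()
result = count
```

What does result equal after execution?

Step 1: count = 11 globally.
Step 2: calc() creates a LOCAL count = 60 (no global keyword!).
Step 3: The global count is unchanged. result = 11

The answer is 11.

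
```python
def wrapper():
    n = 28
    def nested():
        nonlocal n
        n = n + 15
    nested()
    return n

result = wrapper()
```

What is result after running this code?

Step 1: wrapper() sets n = 28.
Step 2: nested() uses nonlocal to modify n in wrapper's scope: n = 28 + 15 = 43.
Step 3: wrapper() returns the modified n = 43

The answer is 43.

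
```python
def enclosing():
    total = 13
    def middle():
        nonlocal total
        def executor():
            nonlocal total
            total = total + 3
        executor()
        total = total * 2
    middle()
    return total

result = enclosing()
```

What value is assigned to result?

Step 1: total = 13.
Step 2: executor() adds 3: total = 13 + 3 = 16.
Step 3: middle() doubles: total = 16 * 2 = 32.
Step 4: result = 32

The answer is 32.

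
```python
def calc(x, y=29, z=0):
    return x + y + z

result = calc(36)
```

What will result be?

Step 1: calc(36) uses defaults y = 29, z = 0.
Step 2: Returns 36 + 29 + 0 = 65.
Step 3: result = 65

The answer is 65.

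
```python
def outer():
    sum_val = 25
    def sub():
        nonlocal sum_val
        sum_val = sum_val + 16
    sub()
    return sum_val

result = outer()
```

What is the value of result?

Step 1: outer() sets sum_val = 25.
Step 2: sub() uses nonlocal to modify sum_val in outer's scope: sum_val = 25 + 16 = 41.
Step 3: outer() returns the modified sum_val = 41

The answer is 41.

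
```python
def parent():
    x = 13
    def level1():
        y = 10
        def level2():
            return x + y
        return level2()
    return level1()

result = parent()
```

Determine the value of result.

Step 1: x = 13 in parent. y = 10 in level1.
Step 2: level2() reads x = 13 and y = 10 from enclosing scopes.
Step 3: result = 13 + 10 = 23

The answer is 23.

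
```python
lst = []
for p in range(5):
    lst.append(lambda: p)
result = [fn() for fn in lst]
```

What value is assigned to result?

Step 1: All 5 lambdas share the same variable p.
Step 2: After the loop, p = 4.
Step 3: Each call returns 4. result = [4, 4, 4, 4, 4]

The answer is [4, 4, 4, 4, 4].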